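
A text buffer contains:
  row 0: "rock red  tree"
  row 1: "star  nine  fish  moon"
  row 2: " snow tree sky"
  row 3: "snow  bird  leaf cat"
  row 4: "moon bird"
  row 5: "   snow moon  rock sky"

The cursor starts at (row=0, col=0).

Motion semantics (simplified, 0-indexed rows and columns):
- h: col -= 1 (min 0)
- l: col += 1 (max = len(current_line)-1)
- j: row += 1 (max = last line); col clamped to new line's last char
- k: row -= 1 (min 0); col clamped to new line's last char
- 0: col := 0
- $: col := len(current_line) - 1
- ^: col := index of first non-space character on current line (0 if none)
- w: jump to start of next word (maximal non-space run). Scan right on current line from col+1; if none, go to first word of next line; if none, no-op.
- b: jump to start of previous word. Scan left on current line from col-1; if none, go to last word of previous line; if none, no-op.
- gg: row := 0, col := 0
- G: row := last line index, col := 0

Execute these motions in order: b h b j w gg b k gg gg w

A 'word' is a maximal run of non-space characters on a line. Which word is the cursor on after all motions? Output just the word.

Answer: red

Derivation:
After 1 (b): row=0 col=0 char='r'
After 2 (h): row=0 col=0 char='r'
After 3 (b): row=0 col=0 char='r'
After 4 (j): row=1 col=0 char='s'
After 5 (w): row=1 col=6 char='n'
After 6 (gg): row=0 col=0 char='r'
After 7 (b): row=0 col=0 char='r'
After 8 (k): row=0 col=0 char='r'
After 9 (gg): row=0 col=0 char='r'
After 10 (gg): row=0 col=0 char='r'
After 11 (w): row=0 col=5 char='r'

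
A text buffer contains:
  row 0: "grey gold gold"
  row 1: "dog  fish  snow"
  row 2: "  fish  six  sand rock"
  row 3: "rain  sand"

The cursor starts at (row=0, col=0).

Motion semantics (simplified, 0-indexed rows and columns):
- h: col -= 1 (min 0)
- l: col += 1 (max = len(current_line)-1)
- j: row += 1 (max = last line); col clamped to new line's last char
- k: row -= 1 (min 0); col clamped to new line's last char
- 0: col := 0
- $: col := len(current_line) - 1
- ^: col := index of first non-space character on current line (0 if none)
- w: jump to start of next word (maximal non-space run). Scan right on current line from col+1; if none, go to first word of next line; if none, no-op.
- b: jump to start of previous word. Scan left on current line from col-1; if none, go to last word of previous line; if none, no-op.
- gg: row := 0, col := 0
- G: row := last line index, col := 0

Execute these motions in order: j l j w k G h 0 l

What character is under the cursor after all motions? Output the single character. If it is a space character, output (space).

After 1 (j): row=1 col=0 char='d'
After 2 (l): row=1 col=1 char='o'
After 3 (j): row=2 col=1 char='_'
After 4 (w): row=2 col=2 char='f'
After 5 (k): row=1 col=2 char='g'
After 6 (G): row=3 col=0 char='r'
After 7 (h): row=3 col=0 char='r'
After 8 (0): row=3 col=0 char='r'
After 9 (l): row=3 col=1 char='a'

Answer: a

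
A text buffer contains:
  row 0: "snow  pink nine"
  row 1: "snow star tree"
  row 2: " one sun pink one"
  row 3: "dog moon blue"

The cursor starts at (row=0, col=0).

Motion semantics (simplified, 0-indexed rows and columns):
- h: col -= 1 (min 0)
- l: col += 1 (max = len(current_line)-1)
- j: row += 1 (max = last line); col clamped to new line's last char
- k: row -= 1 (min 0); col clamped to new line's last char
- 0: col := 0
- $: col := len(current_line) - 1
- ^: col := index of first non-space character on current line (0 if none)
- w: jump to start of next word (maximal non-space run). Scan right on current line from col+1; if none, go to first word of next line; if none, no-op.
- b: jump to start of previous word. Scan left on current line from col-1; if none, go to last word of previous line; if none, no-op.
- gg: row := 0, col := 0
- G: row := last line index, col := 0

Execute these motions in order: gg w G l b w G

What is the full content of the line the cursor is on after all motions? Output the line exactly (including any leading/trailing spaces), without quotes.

After 1 (gg): row=0 col=0 char='s'
After 2 (w): row=0 col=6 char='p'
After 3 (G): row=3 col=0 char='d'
After 4 (l): row=3 col=1 char='o'
After 5 (b): row=3 col=0 char='d'
After 6 (w): row=3 col=4 char='m'
After 7 (G): row=3 col=0 char='d'

Answer: dog moon blue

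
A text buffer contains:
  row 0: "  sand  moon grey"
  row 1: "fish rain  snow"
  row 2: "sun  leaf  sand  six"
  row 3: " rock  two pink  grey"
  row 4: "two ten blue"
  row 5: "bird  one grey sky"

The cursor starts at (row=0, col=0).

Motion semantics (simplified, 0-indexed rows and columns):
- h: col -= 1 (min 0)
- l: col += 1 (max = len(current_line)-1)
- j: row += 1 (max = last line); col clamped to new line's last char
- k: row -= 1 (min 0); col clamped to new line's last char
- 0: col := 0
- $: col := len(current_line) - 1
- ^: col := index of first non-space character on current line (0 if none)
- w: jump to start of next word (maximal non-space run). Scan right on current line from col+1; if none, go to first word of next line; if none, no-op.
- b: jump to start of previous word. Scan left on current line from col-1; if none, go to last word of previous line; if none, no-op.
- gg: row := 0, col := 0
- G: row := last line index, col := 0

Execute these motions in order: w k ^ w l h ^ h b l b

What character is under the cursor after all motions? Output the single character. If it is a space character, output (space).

Answer: s

Derivation:
After 1 (w): row=0 col=2 char='s'
After 2 (k): row=0 col=2 char='s'
After 3 (^): row=0 col=2 char='s'
After 4 (w): row=0 col=8 char='m'
After 5 (l): row=0 col=9 char='o'
After 6 (h): row=0 col=8 char='m'
After 7 (^): row=0 col=2 char='s'
After 8 (h): row=0 col=1 char='_'
After 9 (b): row=0 col=1 char='_'
After 10 (l): row=0 col=2 char='s'
After 11 (b): row=0 col=2 char='s'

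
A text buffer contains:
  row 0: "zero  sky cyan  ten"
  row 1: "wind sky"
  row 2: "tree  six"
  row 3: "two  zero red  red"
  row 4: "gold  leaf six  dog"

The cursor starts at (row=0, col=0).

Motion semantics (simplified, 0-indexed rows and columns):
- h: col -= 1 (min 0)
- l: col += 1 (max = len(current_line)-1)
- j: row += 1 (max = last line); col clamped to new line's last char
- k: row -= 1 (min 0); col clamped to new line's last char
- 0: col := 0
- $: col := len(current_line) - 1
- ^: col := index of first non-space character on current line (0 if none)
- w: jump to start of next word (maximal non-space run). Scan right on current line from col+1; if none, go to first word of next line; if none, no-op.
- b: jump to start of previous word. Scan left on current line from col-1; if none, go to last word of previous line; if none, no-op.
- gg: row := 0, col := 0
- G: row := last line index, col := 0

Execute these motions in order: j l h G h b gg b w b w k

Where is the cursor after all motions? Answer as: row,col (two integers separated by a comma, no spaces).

Answer: 0,6

Derivation:
After 1 (j): row=1 col=0 char='w'
After 2 (l): row=1 col=1 char='i'
After 3 (h): row=1 col=0 char='w'
After 4 (G): row=4 col=0 char='g'
After 5 (h): row=4 col=0 char='g'
After 6 (b): row=3 col=15 char='r'
After 7 (gg): row=0 col=0 char='z'
After 8 (b): row=0 col=0 char='z'
After 9 (w): row=0 col=6 char='s'
After 10 (b): row=0 col=0 char='z'
After 11 (w): row=0 col=6 char='s'
After 12 (k): row=0 col=6 char='s'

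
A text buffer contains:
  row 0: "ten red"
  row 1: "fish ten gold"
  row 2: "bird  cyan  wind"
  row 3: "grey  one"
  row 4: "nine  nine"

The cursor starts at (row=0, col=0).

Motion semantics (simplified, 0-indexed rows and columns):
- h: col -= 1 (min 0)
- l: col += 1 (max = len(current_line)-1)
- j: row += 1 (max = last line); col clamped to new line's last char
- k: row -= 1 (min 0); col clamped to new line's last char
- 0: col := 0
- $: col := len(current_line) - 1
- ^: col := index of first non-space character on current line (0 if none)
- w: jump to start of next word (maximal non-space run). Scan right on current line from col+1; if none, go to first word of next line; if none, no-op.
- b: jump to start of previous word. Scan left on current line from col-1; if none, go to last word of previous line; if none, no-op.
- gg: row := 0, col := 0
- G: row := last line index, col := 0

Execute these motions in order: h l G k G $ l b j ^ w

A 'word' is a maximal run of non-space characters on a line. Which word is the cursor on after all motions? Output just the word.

After 1 (h): row=0 col=0 char='t'
After 2 (l): row=0 col=1 char='e'
After 3 (G): row=4 col=0 char='n'
After 4 (k): row=3 col=0 char='g'
After 5 (G): row=4 col=0 char='n'
After 6 ($): row=4 col=9 char='e'
After 7 (l): row=4 col=9 char='e'
After 8 (b): row=4 col=6 char='n'
After 9 (j): row=4 col=6 char='n'
After 10 (^): row=4 col=0 char='n'
After 11 (w): row=4 col=6 char='n'

Answer: nine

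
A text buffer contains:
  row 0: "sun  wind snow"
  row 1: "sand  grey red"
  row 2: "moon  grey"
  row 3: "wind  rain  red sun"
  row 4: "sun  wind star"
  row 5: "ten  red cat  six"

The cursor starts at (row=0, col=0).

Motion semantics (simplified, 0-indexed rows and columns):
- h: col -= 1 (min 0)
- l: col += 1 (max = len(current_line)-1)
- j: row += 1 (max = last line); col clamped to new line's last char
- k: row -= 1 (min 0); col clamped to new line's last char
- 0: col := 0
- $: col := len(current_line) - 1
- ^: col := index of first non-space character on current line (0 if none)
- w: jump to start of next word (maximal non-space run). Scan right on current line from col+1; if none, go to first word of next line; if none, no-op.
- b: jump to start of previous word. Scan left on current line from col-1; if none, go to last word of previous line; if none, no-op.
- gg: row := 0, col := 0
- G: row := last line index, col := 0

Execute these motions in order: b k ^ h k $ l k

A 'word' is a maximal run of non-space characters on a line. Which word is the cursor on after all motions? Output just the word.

Answer: snow

Derivation:
After 1 (b): row=0 col=0 char='s'
After 2 (k): row=0 col=0 char='s'
After 3 (^): row=0 col=0 char='s'
After 4 (h): row=0 col=0 char='s'
After 5 (k): row=0 col=0 char='s'
After 6 ($): row=0 col=13 char='w'
After 7 (l): row=0 col=13 char='w'
After 8 (k): row=0 col=13 char='w'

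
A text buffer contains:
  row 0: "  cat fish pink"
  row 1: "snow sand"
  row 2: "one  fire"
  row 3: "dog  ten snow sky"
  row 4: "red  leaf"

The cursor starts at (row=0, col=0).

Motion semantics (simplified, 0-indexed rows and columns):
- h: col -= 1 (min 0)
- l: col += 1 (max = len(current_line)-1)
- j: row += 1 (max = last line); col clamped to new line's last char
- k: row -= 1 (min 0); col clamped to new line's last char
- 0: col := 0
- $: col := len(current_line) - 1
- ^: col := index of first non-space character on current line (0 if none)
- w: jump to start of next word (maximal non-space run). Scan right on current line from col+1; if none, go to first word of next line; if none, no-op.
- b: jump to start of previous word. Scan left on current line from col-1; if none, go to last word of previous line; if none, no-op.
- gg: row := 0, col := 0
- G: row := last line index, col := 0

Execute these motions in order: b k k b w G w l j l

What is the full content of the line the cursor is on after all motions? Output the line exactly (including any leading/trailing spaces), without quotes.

After 1 (b): row=0 col=0 char='_'
After 2 (k): row=0 col=0 char='_'
After 3 (k): row=0 col=0 char='_'
After 4 (b): row=0 col=0 char='_'
After 5 (w): row=0 col=2 char='c'
After 6 (G): row=4 col=0 char='r'
After 7 (w): row=4 col=5 char='l'
After 8 (l): row=4 col=6 char='e'
After 9 (j): row=4 col=6 char='e'
After 10 (l): row=4 col=7 char='a'

Answer: red  leaf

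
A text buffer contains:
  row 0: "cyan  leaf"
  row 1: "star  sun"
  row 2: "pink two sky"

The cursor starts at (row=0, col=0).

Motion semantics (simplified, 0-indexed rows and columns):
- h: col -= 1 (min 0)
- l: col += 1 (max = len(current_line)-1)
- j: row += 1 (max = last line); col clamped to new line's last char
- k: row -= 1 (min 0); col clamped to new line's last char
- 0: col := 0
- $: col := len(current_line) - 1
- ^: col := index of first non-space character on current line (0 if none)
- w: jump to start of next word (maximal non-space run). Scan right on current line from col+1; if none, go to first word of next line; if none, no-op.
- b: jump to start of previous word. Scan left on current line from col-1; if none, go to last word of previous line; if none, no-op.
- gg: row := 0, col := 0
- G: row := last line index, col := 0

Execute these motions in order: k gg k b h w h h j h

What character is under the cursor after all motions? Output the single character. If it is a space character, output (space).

After 1 (k): row=0 col=0 char='c'
After 2 (gg): row=0 col=0 char='c'
After 3 (k): row=0 col=0 char='c'
After 4 (b): row=0 col=0 char='c'
After 5 (h): row=0 col=0 char='c'
After 6 (w): row=0 col=6 char='l'
After 7 (h): row=0 col=5 char='_'
After 8 (h): row=0 col=4 char='_'
After 9 (j): row=1 col=4 char='_'
After 10 (h): row=1 col=3 char='r'

Answer: r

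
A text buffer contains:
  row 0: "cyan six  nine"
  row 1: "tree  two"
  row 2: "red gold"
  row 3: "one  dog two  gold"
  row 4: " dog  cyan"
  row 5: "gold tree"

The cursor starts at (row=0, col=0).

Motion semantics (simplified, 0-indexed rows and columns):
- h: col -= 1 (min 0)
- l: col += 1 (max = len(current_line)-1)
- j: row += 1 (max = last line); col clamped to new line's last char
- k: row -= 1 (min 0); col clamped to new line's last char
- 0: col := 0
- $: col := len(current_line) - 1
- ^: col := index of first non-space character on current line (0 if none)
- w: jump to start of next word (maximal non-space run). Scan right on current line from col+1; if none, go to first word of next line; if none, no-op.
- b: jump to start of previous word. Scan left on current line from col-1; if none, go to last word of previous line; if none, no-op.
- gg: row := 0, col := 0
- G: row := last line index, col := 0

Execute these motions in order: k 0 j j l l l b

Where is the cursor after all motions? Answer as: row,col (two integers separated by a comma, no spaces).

After 1 (k): row=0 col=0 char='c'
After 2 (0): row=0 col=0 char='c'
After 3 (j): row=1 col=0 char='t'
After 4 (j): row=2 col=0 char='r'
After 5 (l): row=2 col=1 char='e'
After 6 (l): row=2 col=2 char='d'
After 7 (l): row=2 col=3 char='_'
After 8 (b): row=2 col=0 char='r'

Answer: 2,0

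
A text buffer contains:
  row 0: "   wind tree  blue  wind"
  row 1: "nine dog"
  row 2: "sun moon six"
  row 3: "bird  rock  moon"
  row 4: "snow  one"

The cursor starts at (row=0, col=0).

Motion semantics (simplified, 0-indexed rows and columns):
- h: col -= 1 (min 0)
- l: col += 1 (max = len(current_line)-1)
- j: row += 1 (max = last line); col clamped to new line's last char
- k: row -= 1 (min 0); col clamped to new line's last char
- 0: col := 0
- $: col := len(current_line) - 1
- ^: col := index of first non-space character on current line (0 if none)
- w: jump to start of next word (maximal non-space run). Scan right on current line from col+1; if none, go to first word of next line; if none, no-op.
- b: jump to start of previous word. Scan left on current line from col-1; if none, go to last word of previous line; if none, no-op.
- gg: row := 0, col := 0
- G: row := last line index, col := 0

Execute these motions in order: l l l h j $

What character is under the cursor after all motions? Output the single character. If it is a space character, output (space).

Answer: g

Derivation:
After 1 (l): row=0 col=1 char='_'
After 2 (l): row=0 col=2 char='_'
After 3 (l): row=0 col=3 char='w'
After 4 (h): row=0 col=2 char='_'
After 5 (j): row=1 col=2 char='n'
After 6 ($): row=1 col=7 char='g'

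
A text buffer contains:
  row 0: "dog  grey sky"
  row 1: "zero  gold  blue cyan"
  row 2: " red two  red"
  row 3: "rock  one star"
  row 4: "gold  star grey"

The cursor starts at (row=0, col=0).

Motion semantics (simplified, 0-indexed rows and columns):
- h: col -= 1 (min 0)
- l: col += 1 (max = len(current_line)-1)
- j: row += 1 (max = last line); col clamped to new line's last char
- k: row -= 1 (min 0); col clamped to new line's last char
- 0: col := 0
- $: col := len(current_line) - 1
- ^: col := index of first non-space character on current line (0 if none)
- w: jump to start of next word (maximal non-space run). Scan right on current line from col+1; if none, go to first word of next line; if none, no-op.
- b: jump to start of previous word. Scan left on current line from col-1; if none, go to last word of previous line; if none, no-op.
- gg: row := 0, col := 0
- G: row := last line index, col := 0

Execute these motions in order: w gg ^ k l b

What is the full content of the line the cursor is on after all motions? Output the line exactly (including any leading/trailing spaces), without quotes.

After 1 (w): row=0 col=5 char='g'
After 2 (gg): row=0 col=0 char='d'
After 3 (^): row=0 col=0 char='d'
After 4 (k): row=0 col=0 char='d'
After 5 (l): row=0 col=1 char='o'
After 6 (b): row=0 col=0 char='d'

Answer: dog  grey sky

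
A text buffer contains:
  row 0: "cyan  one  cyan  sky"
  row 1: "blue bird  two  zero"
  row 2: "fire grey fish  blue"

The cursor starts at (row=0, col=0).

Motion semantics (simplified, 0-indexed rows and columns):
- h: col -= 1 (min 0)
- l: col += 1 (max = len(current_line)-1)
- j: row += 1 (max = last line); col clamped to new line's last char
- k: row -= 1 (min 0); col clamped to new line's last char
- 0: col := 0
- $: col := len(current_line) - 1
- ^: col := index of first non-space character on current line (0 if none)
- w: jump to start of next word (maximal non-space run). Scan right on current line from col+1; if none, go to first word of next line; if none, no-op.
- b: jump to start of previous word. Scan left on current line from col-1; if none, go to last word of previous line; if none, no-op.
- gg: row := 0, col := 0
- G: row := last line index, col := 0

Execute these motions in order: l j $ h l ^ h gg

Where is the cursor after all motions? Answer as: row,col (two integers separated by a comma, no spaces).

After 1 (l): row=0 col=1 char='y'
After 2 (j): row=1 col=1 char='l'
After 3 ($): row=1 col=19 char='o'
After 4 (h): row=1 col=18 char='r'
After 5 (l): row=1 col=19 char='o'
After 6 (^): row=1 col=0 char='b'
After 7 (h): row=1 col=0 char='b'
After 8 (gg): row=0 col=0 char='c'

Answer: 0,0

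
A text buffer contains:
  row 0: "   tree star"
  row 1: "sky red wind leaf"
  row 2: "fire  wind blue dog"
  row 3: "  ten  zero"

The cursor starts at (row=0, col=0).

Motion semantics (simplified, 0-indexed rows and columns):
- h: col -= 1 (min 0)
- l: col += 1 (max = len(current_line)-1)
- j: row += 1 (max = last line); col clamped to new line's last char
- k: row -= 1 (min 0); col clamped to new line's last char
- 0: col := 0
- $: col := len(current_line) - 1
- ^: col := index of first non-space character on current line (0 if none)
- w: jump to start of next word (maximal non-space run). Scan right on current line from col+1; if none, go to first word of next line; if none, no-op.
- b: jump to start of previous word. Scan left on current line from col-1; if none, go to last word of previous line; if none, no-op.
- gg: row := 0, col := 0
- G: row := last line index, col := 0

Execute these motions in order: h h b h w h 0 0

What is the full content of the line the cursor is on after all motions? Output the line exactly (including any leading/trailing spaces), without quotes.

Answer:    tree star

Derivation:
After 1 (h): row=0 col=0 char='_'
After 2 (h): row=0 col=0 char='_'
After 3 (b): row=0 col=0 char='_'
After 4 (h): row=0 col=0 char='_'
After 5 (w): row=0 col=3 char='t'
After 6 (h): row=0 col=2 char='_'
After 7 (0): row=0 col=0 char='_'
After 8 (0): row=0 col=0 char='_'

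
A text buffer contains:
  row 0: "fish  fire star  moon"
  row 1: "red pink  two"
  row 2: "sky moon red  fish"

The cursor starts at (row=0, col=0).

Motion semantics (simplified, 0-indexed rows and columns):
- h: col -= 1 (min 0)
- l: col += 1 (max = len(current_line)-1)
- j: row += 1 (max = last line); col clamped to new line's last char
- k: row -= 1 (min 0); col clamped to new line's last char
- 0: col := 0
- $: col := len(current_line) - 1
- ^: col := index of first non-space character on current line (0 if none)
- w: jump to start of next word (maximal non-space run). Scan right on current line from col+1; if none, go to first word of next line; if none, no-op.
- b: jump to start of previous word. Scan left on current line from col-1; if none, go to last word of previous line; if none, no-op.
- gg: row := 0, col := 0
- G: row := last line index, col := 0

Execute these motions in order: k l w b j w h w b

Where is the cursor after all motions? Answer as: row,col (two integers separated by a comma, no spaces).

After 1 (k): row=0 col=0 char='f'
After 2 (l): row=0 col=1 char='i'
After 3 (w): row=0 col=6 char='f'
After 4 (b): row=0 col=0 char='f'
After 5 (j): row=1 col=0 char='r'
After 6 (w): row=1 col=4 char='p'
After 7 (h): row=1 col=3 char='_'
After 8 (w): row=1 col=4 char='p'
After 9 (b): row=1 col=0 char='r'

Answer: 1,0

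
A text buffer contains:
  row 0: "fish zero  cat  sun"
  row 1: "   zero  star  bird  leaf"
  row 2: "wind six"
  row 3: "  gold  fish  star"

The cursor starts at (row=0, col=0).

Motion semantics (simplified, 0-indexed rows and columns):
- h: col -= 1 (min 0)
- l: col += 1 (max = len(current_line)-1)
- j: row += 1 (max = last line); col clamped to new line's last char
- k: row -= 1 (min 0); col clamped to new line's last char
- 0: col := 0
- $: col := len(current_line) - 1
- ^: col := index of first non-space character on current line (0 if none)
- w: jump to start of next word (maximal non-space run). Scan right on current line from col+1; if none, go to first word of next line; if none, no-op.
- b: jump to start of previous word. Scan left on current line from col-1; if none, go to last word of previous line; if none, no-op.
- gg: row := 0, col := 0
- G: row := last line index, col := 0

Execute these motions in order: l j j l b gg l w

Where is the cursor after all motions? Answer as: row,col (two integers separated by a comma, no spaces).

After 1 (l): row=0 col=1 char='i'
After 2 (j): row=1 col=1 char='_'
After 3 (j): row=2 col=1 char='i'
After 4 (l): row=2 col=2 char='n'
After 5 (b): row=2 col=0 char='w'
After 6 (gg): row=0 col=0 char='f'
After 7 (l): row=0 col=1 char='i'
After 8 (w): row=0 col=5 char='z'

Answer: 0,5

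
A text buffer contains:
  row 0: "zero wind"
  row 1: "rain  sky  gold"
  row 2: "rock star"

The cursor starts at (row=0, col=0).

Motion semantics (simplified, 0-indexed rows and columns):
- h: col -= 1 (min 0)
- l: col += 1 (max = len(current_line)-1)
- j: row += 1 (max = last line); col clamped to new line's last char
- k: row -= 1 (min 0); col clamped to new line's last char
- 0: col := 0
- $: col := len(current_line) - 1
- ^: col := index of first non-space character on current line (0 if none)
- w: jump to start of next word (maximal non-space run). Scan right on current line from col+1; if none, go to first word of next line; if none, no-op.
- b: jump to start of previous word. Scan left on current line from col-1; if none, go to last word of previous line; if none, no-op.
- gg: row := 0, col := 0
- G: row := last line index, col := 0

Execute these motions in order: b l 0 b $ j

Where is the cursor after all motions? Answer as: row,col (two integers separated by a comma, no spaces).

Answer: 1,8

Derivation:
After 1 (b): row=0 col=0 char='z'
After 2 (l): row=0 col=1 char='e'
After 3 (0): row=0 col=0 char='z'
After 4 (b): row=0 col=0 char='z'
After 5 ($): row=0 col=8 char='d'
After 6 (j): row=1 col=8 char='y'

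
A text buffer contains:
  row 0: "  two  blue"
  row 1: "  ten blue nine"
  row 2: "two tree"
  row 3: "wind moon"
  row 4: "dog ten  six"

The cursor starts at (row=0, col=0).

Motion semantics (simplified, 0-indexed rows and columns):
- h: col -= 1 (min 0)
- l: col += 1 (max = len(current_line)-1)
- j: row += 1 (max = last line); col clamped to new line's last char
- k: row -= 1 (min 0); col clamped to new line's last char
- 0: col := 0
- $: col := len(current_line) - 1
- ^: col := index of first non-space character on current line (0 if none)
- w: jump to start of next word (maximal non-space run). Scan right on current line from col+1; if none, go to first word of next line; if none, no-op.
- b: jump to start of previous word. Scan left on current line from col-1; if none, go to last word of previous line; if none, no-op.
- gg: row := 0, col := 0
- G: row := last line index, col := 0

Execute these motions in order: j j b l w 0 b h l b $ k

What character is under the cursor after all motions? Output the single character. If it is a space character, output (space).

Answer: e

Derivation:
After 1 (j): row=1 col=0 char='_'
After 2 (j): row=2 col=0 char='t'
After 3 (b): row=1 col=11 char='n'
After 4 (l): row=1 col=12 char='i'
After 5 (w): row=2 col=0 char='t'
After 6 (0): row=2 col=0 char='t'
After 7 (b): row=1 col=11 char='n'
After 8 (h): row=1 col=10 char='_'
After 9 (l): row=1 col=11 char='n'
After 10 (b): row=1 col=6 char='b'
After 11 ($): row=1 col=14 char='e'
After 12 (k): row=0 col=10 char='e'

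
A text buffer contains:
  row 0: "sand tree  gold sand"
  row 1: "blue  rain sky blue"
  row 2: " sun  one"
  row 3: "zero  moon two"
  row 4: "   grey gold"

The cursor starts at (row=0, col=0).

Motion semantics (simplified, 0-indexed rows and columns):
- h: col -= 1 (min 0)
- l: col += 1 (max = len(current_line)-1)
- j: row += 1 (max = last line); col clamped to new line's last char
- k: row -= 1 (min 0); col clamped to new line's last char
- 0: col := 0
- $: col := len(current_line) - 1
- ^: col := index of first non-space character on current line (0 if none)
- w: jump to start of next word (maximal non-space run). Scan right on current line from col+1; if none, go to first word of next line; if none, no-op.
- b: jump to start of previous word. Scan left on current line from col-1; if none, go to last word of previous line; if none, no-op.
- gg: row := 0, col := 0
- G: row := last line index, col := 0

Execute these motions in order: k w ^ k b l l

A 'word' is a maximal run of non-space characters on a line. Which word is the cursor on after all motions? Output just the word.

Answer: sand

Derivation:
After 1 (k): row=0 col=0 char='s'
After 2 (w): row=0 col=5 char='t'
After 3 (^): row=0 col=0 char='s'
After 4 (k): row=0 col=0 char='s'
After 5 (b): row=0 col=0 char='s'
After 6 (l): row=0 col=1 char='a'
After 7 (l): row=0 col=2 char='n'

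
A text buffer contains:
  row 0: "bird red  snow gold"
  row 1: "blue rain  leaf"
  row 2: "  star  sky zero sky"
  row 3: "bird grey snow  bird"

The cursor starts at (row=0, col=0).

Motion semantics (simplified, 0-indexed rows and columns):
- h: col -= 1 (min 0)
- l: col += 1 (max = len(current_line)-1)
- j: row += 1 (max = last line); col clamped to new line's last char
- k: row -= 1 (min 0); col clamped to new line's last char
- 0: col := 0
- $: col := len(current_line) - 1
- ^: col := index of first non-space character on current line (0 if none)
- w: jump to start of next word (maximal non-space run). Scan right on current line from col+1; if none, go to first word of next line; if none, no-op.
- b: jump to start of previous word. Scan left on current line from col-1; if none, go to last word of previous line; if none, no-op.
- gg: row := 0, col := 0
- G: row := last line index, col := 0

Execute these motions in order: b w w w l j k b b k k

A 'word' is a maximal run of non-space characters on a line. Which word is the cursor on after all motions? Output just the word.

Answer: red

Derivation:
After 1 (b): row=0 col=0 char='b'
After 2 (w): row=0 col=5 char='r'
After 3 (w): row=0 col=10 char='s'
After 4 (w): row=0 col=15 char='g'
After 5 (l): row=0 col=16 char='o'
After 6 (j): row=1 col=14 char='f'
After 7 (k): row=0 col=14 char='_'
After 8 (b): row=0 col=10 char='s'
After 9 (b): row=0 col=5 char='r'
After 10 (k): row=0 col=5 char='r'
After 11 (k): row=0 col=5 char='r'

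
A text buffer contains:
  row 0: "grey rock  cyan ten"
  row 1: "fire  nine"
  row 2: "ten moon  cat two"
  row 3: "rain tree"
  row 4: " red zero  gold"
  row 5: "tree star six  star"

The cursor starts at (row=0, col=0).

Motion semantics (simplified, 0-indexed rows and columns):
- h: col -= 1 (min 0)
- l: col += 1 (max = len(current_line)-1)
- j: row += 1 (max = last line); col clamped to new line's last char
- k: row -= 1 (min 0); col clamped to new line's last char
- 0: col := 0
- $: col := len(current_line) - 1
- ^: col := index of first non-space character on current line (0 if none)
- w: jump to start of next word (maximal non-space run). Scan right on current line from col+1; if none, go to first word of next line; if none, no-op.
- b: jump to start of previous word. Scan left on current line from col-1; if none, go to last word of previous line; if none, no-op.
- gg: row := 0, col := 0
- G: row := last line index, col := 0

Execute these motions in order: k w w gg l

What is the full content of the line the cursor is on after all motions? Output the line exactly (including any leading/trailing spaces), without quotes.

Answer: grey rock  cyan ten

Derivation:
After 1 (k): row=0 col=0 char='g'
After 2 (w): row=0 col=5 char='r'
After 3 (w): row=0 col=11 char='c'
After 4 (gg): row=0 col=0 char='g'
After 5 (l): row=0 col=1 char='r'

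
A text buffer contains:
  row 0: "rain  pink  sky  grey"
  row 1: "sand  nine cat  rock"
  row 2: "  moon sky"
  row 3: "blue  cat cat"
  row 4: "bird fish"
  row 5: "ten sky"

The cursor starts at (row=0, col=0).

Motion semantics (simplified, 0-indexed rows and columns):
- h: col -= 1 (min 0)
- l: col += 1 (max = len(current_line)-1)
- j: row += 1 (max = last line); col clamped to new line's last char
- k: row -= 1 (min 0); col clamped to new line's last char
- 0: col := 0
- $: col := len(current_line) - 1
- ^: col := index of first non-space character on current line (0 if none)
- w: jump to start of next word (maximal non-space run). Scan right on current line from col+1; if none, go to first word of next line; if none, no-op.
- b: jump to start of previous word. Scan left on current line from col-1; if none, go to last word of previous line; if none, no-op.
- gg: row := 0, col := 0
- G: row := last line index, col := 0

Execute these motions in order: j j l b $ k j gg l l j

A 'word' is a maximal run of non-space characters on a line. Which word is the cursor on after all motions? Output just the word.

After 1 (j): row=1 col=0 char='s'
After 2 (j): row=2 col=0 char='_'
After 3 (l): row=2 col=1 char='_'
After 4 (b): row=1 col=16 char='r'
After 5 ($): row=1 col=19 char='k'
After 6 (k): row=0 col=19 char='e'
After 7 (j): row=1 col=19 char='k'
After 8 (gg): row=0 col=0 char='r'
After 9 (l): row=0 col=1 char='a'
After 10 (l): row=0 col=2 char='i'
After 11 (j): row=1 col=2 char='n'

Answer: sand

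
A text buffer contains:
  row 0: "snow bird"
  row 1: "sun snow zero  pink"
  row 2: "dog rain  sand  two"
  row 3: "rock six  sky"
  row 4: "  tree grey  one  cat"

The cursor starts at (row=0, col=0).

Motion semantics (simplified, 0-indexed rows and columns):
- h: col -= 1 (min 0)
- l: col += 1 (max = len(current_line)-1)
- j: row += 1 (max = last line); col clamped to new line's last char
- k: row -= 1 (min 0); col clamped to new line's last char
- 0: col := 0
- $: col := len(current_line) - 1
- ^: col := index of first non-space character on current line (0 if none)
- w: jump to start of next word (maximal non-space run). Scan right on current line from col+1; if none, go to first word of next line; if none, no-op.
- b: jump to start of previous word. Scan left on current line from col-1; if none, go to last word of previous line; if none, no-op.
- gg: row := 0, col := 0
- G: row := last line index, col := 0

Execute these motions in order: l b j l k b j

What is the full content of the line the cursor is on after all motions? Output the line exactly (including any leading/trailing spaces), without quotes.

Answer: sun snow zero  pink

Derivation:
After 1 (l): row=0 col=1 char='n'
After 2 (b): row=0 col=0 char='s'
After 3 (j): row=1 col=0 char='s'
After 4 (l): row=1 col=1 char='u'
After 5 (k): row=0 col=1 char='n'
After 6 (b): row=0 col=0 char='s'
After 7 (j): row=1 col=0 char='s'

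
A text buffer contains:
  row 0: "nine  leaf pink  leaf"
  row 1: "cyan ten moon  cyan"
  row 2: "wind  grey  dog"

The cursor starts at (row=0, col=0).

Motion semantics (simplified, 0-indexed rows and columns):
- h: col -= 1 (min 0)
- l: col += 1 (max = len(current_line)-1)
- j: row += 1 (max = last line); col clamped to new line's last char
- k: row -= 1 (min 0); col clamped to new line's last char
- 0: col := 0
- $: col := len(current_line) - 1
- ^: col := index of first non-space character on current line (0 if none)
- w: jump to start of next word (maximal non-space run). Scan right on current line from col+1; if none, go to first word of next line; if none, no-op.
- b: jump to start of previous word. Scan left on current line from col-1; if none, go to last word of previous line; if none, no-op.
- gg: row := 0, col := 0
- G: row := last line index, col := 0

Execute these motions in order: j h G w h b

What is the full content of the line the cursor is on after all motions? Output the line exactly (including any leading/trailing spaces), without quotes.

After 1 (j): row=1 col=0 char='c'
After 2 (h): row=1 col=0 char='c'
After 3 (G): row=2 col=0 char='w'
After 4 (w): row=2 col=6 char='g'
After 5 (h): row=2 col=5 char='_'
After 6 (b): row=2 col=0 char='w'

Answer: wind  grey  dog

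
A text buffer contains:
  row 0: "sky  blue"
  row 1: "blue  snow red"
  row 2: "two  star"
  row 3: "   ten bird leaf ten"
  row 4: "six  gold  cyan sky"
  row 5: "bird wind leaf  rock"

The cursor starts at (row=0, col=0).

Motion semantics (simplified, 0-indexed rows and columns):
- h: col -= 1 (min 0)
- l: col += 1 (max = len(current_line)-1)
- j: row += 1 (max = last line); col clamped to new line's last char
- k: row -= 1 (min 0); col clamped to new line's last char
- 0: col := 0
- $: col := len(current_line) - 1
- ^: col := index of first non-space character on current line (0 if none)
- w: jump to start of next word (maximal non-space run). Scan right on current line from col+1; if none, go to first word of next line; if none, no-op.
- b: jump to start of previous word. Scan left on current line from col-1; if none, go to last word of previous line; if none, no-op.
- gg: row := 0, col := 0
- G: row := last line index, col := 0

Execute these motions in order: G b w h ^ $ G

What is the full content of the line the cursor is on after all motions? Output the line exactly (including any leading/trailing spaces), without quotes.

Answer: bird wind leaf  rock

Derivation:
After 1 (G): row=5 col=0 char='b'
After 2 (b): row=4 col=16 char='s'
After 3 (w): row=5 col=0 char='b'
After 4 (h): row=5 col=0 char='b'
After 5 (^): row=5 col=0 char='b'
After 6 ($): row=5 col=19 char='k'
After 7 (G): row=5 col=0 char='b'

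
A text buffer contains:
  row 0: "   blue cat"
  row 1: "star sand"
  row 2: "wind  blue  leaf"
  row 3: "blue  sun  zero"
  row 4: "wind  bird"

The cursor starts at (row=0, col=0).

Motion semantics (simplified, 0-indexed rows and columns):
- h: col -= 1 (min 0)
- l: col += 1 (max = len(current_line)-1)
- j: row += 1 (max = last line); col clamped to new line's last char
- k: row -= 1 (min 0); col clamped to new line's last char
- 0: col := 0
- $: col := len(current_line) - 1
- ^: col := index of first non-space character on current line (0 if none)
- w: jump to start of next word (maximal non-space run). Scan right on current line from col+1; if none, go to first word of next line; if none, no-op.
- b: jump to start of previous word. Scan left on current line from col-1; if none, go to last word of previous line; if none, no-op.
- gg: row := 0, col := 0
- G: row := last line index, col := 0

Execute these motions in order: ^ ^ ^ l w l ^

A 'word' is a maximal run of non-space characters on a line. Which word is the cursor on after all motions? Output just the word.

Answer: blue

Derivation:
After 1 (^): row=0 col=3 char='b'
After 2 (^): row=0 col=3 char='b'
After 3 (^): row=0 col=3 char='b'
After 4 (l): row=0 col=4 char='l'
After 5 (w): row=0 col=8 char='c'
After 6 (l): row=0 col=9 char='a'
After 7 (^): row=0 col=3 char='b'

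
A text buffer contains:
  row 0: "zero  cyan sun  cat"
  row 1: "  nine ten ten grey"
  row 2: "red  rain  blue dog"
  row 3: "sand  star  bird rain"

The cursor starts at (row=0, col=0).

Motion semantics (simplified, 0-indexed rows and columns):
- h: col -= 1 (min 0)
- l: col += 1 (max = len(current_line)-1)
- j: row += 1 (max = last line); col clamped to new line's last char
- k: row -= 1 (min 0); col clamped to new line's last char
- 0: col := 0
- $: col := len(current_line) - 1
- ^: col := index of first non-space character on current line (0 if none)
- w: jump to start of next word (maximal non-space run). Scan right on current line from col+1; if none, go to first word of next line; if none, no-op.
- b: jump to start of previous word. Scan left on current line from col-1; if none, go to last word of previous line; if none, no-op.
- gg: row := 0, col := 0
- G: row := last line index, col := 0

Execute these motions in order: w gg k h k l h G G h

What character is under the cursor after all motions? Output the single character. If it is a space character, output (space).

Answer: s

Derivation:
After 1 (w): row=0 col=6 char='c'
After 2 (gg): row=0 col=0 char='z'
After 3 (k): row=0 col=0 char='z'
After 4 (h): row=0 col=0 char='z'
After 5 (k): row=0 col=0 char='z'
After 6 (l): row=0 col=1 char='e'
After 7 (h): row=0 col=0 char='z'
After 8 (G): row=3 col=0 char='s'
After 9 (G): row=3 col=0 char='s'
After 10 (h): row=3 col=0 char='s'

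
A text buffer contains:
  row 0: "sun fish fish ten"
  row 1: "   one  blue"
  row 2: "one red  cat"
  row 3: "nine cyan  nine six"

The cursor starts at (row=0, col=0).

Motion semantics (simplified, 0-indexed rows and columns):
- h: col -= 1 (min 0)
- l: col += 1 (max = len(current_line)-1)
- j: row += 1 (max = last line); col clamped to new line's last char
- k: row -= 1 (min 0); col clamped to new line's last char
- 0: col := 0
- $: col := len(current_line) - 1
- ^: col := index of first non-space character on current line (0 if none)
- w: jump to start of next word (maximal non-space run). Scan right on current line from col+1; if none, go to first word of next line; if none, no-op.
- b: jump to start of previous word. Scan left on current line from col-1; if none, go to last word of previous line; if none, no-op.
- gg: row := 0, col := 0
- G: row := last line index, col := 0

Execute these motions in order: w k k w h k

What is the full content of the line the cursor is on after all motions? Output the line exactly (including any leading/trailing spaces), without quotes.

Answer: sun fish fish ten

Derivation:
After 1 (w): row=0 col=4 char='f'
After 2 (k): row=0 col=4 char='f'
After 3 (k): row=0 col=4 char='f'
After 4 (w): row=0 col=9 char='f'
After 5 (h): row=0 col=8 char='_'
After 6 (k): row=0 col=8 char='_'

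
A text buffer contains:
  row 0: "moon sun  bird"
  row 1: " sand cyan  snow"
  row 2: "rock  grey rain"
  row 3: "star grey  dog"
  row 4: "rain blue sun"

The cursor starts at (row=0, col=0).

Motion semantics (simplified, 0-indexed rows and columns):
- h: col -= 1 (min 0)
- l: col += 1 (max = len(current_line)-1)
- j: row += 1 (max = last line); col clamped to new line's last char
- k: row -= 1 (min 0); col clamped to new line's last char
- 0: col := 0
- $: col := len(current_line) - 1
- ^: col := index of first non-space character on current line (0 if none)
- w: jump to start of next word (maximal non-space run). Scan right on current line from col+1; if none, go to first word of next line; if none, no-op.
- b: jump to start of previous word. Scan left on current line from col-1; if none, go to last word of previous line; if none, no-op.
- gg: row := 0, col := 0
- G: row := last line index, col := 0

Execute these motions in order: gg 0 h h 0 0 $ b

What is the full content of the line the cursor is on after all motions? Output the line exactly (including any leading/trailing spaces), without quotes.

After 1 (gg): row=0 col=0 char='m'
After 2 (0): row=0 col=0 char='m'
After 3 (h): row=0 col=0 char='m'
After 4 (h): row=0 col=0 char='m'
After 5 (0): row=0 col=0 char='m'
After 6 (0): row=0 col=0 char='m'
After 7 ($): row=0 col=13 char='d'
After 8 (b): row=0 col=10 char='b'

Answer: moon sun  bird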